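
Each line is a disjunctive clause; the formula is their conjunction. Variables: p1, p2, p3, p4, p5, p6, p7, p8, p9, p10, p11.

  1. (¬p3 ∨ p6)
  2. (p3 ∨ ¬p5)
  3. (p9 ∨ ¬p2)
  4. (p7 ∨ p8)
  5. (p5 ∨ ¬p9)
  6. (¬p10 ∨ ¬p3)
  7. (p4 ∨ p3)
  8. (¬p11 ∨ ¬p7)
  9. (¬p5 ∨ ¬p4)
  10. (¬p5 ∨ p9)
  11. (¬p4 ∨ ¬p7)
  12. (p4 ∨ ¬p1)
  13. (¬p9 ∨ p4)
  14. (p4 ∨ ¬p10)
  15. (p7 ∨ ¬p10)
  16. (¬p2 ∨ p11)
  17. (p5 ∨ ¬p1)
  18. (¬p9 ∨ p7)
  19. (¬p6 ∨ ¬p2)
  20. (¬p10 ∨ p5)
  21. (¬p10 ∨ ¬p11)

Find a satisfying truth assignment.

p1=F, p2=F, p3=F, p4=T, p5=F, p6=F, p7=F, p8=T, p9=F, p10=F, p11=T

p1 occurs only negated in the remaining clauses — set p1 = False.
Pure literal: p2 appears only negated; assign p2 = False.
Set p3 = False and propagate.
  then p5 is forced to False.
  then p9 is forced to False.
  then p4 is forced to True.
  then p7 is forced to False.
  then p8 is forced to True.
  then p10 is forced to False.
p6, p11 are now unconstrained; take p6 = False, p11 = True.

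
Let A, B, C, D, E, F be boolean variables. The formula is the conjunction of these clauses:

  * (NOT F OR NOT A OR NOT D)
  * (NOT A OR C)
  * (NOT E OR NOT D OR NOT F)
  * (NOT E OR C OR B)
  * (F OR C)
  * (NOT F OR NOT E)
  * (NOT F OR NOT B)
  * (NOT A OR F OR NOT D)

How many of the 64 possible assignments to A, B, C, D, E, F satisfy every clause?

Case analysis on F and A:
  F=T, A=T: remaining (B,C,D,E) ∈ {(F,T,F,F)} — 1.
  F=T, A=F: remaining (B,C,D,E) ∈ {(F,F,F,F); (F,F,T,F); (F,T,F,F); (F,T,T,F)} — 4.
  F=F, A=T: remaining (B,C,D,E) ∈ {(F,T,F,F); (F,T,F,T); (T,T,F,F); (T,T,F,T)} — 4.
  F=F, A=F: forces C=T; B, D, E free → 2^3 = 8.
Total: 1 + 4 + 4 + 8 = 17.

17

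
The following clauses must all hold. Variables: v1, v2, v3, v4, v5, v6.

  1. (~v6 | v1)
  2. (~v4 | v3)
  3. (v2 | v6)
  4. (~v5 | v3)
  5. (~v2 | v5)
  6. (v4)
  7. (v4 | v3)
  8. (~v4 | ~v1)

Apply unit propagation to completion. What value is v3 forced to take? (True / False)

(v4) stands alone — v4 = True.
(~v4 | v3) with v4 = True leaves only v3, so v3 = True.

True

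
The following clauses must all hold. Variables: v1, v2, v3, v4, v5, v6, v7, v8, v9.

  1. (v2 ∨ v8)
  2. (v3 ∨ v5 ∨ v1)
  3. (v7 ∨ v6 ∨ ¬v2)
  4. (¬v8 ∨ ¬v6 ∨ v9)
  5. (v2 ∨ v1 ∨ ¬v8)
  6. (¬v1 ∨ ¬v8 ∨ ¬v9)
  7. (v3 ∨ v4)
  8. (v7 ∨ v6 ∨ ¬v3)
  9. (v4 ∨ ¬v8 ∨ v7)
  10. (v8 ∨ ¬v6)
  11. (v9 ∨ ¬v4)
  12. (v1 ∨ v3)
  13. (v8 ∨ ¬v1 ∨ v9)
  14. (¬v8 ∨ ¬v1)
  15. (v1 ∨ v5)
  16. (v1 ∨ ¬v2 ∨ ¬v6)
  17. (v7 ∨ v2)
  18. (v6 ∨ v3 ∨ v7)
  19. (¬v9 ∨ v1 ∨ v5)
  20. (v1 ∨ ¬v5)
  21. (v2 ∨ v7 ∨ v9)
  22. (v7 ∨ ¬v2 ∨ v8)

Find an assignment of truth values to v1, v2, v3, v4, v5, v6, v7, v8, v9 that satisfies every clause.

v1=1, v2=1, v3=1, v4=0, v5=0, v6=0, v7=1, v8=0, v9=1

Check each clause:
  1. (v2 ∨ v8) — v2 is true.
  2. (v3 ∨ v5 ∨ v1) — v1 is true.
  3. (v7 ∨ v6 ∨ ¬v2) — v7 is true.
  4. (v9 ∨ ¬v6 ∨ ¬v8) — ¬v8 is true.
  5. (v2 ∨ v1 ∨ ¬v8) — ¬v8 is true.
  6. (¬v9 ∨ ¬v8 ∨ ¬v1) — ¬v8 is true.
  7. (v3 ∨ v4) — v3 is true.
  8. (v7 ∨ v6 ∨ ¬v3) — v7 is true.
  9. (¬v8 ∨ v7 ∨ v4) — ¬v8 is true.
  10. (¬v6 ∨ v8) — ¬v6 is true.
  11. (¬v4 ∨ v9) — v9 is true.
  12. (v1 ∨ v3) — v1 is true.
  13. (¬v1 ∨ v8 ∨ v9) — v9 is true.
  14. (¬v1 ∨ ¬v8) — ¬v8 is true.
  15. (v5 ∨ v1) — v1 is true.
  16. (v1 ∨ ¬v6 ∨ ¬v2) — v1 is true.
  17. (v7 ∨ v2) — v2 is true.
  18. (v3 ∨ v7 ∨ v6) — v3 is true.
  19. (¬v9 ∨ v5 ∨ v1) — v1 is true.
  20. (¬v5 ∨ v1) — v1 is true.
  21. (v9 ∨ v7 ∨ v2) — v9 is true.
  22. (v8 ∨ ¬v2 ∨ v7) — v7 is true.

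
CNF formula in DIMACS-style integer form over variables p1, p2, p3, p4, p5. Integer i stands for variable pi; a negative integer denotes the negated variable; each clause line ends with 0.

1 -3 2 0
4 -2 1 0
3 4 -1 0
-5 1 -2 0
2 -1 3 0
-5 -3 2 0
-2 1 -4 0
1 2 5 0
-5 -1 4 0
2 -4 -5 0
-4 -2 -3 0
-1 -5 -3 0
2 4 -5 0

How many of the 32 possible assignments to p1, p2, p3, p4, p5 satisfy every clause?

5

The models are:
  p1=1 p2=0 p3=1 p4=0 p5=0
  p1=1 p2=0 p3=1 p4=1 p5=0
  p1=1 p2=1 p3=0 p4=1 p5=0
  p1=1 p2=1 p3=0 p4=1 p5=1
  p1=1 p2=1 p3=1 p4=0 p5=0
That's 5 in total.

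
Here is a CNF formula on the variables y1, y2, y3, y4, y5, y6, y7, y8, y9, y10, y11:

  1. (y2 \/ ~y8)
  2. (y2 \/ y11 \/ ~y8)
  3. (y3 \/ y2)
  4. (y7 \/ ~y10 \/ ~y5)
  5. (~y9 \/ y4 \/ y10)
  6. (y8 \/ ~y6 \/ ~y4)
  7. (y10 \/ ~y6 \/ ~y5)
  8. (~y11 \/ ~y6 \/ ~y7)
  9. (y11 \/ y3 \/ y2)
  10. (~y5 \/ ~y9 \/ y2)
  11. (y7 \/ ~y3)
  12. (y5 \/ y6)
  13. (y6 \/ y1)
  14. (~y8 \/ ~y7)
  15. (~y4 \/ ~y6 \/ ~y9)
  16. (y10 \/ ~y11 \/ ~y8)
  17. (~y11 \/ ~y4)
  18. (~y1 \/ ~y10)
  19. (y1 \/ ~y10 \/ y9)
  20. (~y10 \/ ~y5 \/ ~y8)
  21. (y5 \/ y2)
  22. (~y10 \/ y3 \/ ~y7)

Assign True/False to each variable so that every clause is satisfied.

y1 = True, y2 = True, y3 = False, y4 = True, y5 = True, y6 = False, y7 = False, y8 = False, y9 = True, y10 = False, y11 = False

Check each clause:
  1. (y2 \/ ~y8) — ~y8 is true.
  2. (y2 \/ ~y8 \/ y11) — ~y8 is true.
  3. (y2 \/ y3) — y2 is true.
  4. (~y5 \/ ~y10 \/ y7) — ~y10 is true.
  5. (~y9 \/ y4 \/ y10) — y4 is true.
  6. (y8 \/ ~y4 \/ ~y6) — ~y6 is true.
  7. (~y6 \/ y10 \/ ~y5) — ~y6 is true.
  8. (~y11 \/ ~y6 \/ ~y7) — ~y7 is true.
  9. (y3 \/ y11 \/ y2) — y2 is true.
  10. (~y5 \/ y2 \/ ~y9) — y2 is true.
  11. (y7 \/ ~y3) — ~y3 is true.
  12. (y5 \/ y6) — y5 is true.
  13. (y6 \/ y1) — y1 is true.
  14. (~y8 \/ ~y7) — ~y8 is true.
  15. (~y9 \/ ~y6 \/ ~y4) — ~y6 is true.
  16. (y10 \/ ~y11 \/ ~y8) — ~y8 is true.
  17. (~y11 \/ ~y4) — ~y11 is true.
  18. (~y1 \/ ~y10) — ~y10 is true.
  19. (y9 \/ y1 \/ ~y10) — y9 is true.
  20. (~y8 \/ ~y10 \/ ~y5) — ~y8 is true.
  21. (y2 \/ y5) — y2 is true.
  22. (~y7 \/ y3 \/ ~y10) — ~y7 is true.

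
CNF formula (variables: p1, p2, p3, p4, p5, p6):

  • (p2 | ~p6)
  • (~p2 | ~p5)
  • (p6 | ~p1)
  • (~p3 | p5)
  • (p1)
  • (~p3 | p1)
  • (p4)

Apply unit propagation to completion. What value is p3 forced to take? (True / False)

False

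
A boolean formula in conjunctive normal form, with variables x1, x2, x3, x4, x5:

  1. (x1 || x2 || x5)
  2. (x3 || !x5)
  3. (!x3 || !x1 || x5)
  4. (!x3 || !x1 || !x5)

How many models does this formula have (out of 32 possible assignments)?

12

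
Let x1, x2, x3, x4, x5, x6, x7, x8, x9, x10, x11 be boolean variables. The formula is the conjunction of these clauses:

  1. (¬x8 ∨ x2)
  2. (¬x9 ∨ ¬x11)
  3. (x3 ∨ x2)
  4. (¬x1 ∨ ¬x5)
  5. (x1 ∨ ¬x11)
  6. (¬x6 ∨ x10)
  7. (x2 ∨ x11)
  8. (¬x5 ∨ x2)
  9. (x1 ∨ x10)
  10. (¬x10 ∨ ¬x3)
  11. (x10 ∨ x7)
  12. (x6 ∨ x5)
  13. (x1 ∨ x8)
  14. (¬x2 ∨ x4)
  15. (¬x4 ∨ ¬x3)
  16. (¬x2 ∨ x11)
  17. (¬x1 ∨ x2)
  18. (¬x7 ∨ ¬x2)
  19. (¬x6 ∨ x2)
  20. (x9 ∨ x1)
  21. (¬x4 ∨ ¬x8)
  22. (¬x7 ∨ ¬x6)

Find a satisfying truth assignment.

Set x1 = True and propagate.
  then x5 is forced to False.
  then x6 is forced to True.
  then x10 is forced to True.
  then x3 is forced to False.
  then x2 is forced to True.
  then x4 is forced to True.
  then x11 is forced to True.
  then x9 is forced to False.
  then x7 is forced to False.
  then x8 is forced to False.

x1=T, x2=T, x3=F, x4=T, x5=F, x6=T, x7=F, x8=F, x9=F, x10=T, x11=T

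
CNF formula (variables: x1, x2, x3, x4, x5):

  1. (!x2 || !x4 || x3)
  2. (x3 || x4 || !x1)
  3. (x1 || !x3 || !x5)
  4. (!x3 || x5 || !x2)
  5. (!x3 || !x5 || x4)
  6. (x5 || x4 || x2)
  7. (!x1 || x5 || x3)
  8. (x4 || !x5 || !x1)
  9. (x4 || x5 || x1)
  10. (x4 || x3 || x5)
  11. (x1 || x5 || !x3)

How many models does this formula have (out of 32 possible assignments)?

Split on x5, then x3.
  x5=1, x3=1: remaining (x1,x2,x4) ∈ {(1,0,1); (1,1,1)} — 2.
  x5=1, x3=0: remaining (x1,x2,x4) ∈ {(0,0,0); (0,0,1); (0,1,0); (1,0,1)} — 4.
  x5=0, x3=1: remaining (x1,x2,x4) ∈ {(1,0,1)} — 1.
  x5=0, x3=0: remaining (x1,x2,x4) ∈ {(0,0,1)} — 1.
Total: 2 + 4 + 1 + 1 = 8.

8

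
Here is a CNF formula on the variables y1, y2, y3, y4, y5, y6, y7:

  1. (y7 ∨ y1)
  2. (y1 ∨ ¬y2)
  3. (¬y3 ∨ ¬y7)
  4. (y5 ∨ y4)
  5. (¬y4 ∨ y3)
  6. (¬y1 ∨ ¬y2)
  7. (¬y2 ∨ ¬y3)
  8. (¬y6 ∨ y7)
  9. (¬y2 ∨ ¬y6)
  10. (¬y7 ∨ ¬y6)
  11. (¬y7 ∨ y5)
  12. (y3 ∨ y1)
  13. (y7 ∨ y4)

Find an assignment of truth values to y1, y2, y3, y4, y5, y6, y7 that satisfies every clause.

y2 occurs only negated in the remaining clauses — set y2 = False.
Pure literal: y6 appears only negated; assign y6 = False.
Branch on y1: take y1 = True.
For the remaining variables, y3 = True, y4 = True, y5 = False, y7 = False works.
Every clause has at least one true literal under this assignment.

y1=T, y2=F, y3=T, y4=T, y5=F, y6=F, y7=F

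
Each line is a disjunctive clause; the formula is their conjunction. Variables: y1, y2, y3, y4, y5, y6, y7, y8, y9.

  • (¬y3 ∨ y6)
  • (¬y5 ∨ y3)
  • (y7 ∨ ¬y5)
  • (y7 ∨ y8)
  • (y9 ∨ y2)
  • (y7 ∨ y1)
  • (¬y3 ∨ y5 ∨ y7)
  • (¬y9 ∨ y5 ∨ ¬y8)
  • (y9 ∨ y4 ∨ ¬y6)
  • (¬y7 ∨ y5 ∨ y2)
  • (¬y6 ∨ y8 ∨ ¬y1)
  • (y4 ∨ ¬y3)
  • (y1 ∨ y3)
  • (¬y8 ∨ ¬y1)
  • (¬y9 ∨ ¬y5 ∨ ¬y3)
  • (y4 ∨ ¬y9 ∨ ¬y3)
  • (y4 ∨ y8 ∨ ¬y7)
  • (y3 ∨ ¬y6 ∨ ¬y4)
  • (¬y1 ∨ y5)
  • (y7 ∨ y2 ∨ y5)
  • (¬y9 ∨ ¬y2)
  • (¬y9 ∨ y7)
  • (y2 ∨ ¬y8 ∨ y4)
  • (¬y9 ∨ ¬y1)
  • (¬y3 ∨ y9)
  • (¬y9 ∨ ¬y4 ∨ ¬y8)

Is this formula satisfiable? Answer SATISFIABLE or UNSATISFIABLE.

y9 = True:
  propagation gives y2=False, y7=True, y5=True, y3=True; an empty clause results — contradiction.
y9 = False:
  propagation gives y2=True, y3=False, y5=False, y1=True; an empty clause results — contradiction.
Every branch closes, so no satisfying assignment exists.

UNSATISFIABLE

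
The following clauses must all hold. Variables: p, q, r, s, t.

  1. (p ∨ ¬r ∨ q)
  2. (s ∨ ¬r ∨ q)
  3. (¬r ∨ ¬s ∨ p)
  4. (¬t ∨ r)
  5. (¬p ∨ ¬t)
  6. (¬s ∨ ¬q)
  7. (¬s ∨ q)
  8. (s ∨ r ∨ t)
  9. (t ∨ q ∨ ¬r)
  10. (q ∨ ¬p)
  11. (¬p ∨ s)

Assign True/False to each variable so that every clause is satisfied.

p=F, q=T, r=T, s=F, t=F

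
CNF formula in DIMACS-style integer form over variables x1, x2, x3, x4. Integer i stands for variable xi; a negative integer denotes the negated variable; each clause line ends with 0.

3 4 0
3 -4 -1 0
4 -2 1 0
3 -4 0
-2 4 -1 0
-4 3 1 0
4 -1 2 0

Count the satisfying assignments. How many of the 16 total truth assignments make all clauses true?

Satisfying assignments:
  x1=F x2=F x3=T x4=F
  x1=F x2=F x3=T x4=T
  x1=F x2=T x3=T x4=T
  x1=T x2=F x3=T x4=T
  x1=T x2=T x3=T x4=T
That's 5 in total.

5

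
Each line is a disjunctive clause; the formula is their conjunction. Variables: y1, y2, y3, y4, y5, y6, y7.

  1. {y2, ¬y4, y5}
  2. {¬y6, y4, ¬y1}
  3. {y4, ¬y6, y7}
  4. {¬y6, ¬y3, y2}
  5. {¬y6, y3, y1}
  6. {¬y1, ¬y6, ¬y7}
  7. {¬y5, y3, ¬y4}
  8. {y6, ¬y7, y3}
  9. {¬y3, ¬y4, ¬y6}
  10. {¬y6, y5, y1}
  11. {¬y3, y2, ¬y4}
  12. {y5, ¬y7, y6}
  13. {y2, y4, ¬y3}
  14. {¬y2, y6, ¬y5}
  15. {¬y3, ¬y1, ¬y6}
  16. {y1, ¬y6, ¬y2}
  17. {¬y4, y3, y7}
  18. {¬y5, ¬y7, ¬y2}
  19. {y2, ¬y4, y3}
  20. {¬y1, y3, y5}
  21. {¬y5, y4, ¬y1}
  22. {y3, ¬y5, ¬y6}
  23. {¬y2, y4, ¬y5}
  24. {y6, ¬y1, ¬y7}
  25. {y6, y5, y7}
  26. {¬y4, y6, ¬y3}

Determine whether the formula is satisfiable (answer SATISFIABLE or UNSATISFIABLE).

Try y1 = False.
Set y2 = False and propagate.
The remaining clauses are satisfied by y3 = False, y4 = False, y5 = True, y6 = False, y7 = False.
So y1=False, y2=False, y3=False, y4=False, y5=True, y6=False, y7=False is a satisfying assignment.

SATISFIABLE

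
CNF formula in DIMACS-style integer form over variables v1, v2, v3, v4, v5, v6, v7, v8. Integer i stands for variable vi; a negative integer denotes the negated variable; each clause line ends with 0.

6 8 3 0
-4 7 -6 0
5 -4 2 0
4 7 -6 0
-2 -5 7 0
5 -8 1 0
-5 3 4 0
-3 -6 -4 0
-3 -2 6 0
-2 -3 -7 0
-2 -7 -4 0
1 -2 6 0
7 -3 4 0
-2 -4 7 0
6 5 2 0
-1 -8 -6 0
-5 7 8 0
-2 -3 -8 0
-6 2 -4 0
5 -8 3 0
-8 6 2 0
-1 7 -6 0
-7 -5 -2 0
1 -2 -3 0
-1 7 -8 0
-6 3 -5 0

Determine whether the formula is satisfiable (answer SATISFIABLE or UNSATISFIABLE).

SATISFIABLE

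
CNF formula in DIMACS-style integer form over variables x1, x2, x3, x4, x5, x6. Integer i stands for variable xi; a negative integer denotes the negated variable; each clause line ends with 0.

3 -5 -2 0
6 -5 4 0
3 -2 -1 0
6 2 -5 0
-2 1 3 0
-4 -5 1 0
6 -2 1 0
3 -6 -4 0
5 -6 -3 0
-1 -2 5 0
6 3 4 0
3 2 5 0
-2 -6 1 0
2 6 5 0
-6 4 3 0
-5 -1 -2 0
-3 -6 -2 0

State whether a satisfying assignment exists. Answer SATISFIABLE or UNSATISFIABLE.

SATISFIABLE

Set x1 = True and propagate.
The remaining clauses are satisfied by x2 = False, x3 = True, x4 = True, x5 = True, x6 = True.
So x1=1, x2=0, x3=1, x4=1, x5=1, x6=1 is a satisfying assignment.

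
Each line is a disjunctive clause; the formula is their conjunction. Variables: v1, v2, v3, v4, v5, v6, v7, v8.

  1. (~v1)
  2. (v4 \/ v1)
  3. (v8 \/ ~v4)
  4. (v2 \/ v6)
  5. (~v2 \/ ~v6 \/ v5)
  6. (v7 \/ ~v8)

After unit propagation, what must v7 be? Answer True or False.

(~v1) is a unit clause: v1 = False.
(v4 \/ v1): since v1 = False, the clause reduces to (v4). v4 = True.
(v8 \/ ~v4): since v4 = True, the clause reduces to (v8). v8 = True.
From (v7 \/ ~v8) and v8 = True: v7 = True.

True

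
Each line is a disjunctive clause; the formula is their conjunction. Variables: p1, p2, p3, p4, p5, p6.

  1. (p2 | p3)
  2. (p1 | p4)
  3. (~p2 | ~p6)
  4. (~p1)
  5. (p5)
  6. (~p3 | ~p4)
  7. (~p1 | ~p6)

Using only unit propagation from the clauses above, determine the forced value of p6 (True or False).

False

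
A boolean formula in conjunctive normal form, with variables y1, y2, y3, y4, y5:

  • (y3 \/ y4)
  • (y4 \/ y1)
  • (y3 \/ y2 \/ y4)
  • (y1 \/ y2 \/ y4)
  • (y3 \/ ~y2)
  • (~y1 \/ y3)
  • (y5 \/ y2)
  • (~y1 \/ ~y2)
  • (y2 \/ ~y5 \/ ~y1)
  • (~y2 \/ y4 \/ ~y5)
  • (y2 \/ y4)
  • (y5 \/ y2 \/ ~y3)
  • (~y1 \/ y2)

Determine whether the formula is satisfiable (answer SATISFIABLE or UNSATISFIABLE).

Pure literal: y4 appears only positively; assign y4 = True.
Set y1 = False and propagate.
Try y2 = False.
  then y5 is forced to True.
y3 is now unconstrained; take y3 = False.
So y1=False, y2=False, y3=False, y4=True, y5=True is a satisfying assignment.

SATISFIABLE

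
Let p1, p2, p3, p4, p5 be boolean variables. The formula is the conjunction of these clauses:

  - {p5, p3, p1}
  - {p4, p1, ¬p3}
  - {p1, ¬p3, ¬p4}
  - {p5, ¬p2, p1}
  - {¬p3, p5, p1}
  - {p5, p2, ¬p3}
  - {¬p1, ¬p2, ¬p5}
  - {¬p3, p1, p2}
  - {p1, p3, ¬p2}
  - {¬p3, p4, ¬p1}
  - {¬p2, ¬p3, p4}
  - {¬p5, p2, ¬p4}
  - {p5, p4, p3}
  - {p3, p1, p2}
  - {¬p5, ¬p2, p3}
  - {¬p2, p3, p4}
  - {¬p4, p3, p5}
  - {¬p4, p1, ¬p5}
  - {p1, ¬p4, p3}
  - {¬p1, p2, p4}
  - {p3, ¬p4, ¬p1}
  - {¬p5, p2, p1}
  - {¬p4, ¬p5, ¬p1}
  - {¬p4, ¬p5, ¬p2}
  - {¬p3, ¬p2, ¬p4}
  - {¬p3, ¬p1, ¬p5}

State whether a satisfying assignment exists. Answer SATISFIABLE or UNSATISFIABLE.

UNSATISFIABLE

p3 = True:
  p1 = True:
    propagation gives p4=True, p5=False, p2=True; an empty clause results — contradiction.
  p1 = False:
    propagation gives p4=True; an empty clause results — contradiction.
p3 = False:
  p1 = True:
    propagation gives p4=False, p5=True, p2=False; an empty clause results — contradiction.
  p1 = False:
    propagation gives p5=True, p2=False; an empty clause results — contradiction.
Every branch closes, so no satisfying assignment exists.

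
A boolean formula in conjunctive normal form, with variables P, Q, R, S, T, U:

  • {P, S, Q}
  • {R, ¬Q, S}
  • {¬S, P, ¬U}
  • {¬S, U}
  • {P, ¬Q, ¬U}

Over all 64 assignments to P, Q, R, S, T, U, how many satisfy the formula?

22

Case analysis on S and P:
  S=1, P=1: forces U=1; Q, R, T free → 2^3 = 8.
  S=1, P=0: a clause becomes empty — 0.
  S=0, P=1: T, U free; 3 ways for (Q,R) × 2^2 = 12.
  S=0, P=0: remaining (Q,R,T,U) ∈ {(1,1,0,0); (1,1,1,0)} — 2.
Total: 8 + 0 + 12 + 2 = 22.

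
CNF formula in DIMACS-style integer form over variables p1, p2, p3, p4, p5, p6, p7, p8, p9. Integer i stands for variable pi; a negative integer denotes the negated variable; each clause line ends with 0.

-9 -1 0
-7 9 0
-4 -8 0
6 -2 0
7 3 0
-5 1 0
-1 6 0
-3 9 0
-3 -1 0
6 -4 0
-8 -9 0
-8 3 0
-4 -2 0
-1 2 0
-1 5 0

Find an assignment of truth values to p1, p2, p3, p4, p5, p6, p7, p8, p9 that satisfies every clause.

p1 = False  p2 = False  p3 = True  p4 = False  p5 = False  p6 = False  p7 = False  p8 = False  p9 = True

Check each clause:
  1. (¬p1 ∨ ¬p9) — ¬p1 is true.
  2. (¬p7 ∨ p9) — p9 is true.
  3. (¬p4 ∨ ¬p8) — ¬p8 is true.
  4. (¬p2 ∨ p6) — ¬p2 is true.
  5. (p7 ∨ p3) — p3 is true.
  6. (¬p5 ∨ p1) — ¬p5 is true.
  7. (¬p1 ∨ p6) — ¬p1 is true.
  8. (p9 ∨ ¬p3) — p9 is true.
  9. (¬p1 ∨ ¬p3) — ¬p1 is true.
  10. (¬p4 ∨ p6) — ¬p4 is true.
  11. (¬p8 ∨ ¬p9) — ¬p8 is true.
  12. (¬p8 ∨ p3) — ¬p8 is true.
  13. (¬p2 ∨ ¬p4) — ¬p4 is true.
  14. (p2 ∨ ¬p1) — ¬p1 is true.
  15. (p5 ∨ ¬p1) — ¬p1 is true.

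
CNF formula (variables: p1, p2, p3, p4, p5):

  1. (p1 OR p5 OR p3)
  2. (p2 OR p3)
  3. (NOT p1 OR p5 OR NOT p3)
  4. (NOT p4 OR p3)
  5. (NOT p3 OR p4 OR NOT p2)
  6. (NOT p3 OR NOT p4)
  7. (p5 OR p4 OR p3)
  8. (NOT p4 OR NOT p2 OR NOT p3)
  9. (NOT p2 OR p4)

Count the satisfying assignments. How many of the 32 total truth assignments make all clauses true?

3

The models are:
  p1=0 p2=0 p3=1 p4=0 p5=0
  p1=0 p2=0 p3=1 p4=0 p5=1
  p1=1 p2=0 p3=1 p4=0 p5=1
That's 3 in total.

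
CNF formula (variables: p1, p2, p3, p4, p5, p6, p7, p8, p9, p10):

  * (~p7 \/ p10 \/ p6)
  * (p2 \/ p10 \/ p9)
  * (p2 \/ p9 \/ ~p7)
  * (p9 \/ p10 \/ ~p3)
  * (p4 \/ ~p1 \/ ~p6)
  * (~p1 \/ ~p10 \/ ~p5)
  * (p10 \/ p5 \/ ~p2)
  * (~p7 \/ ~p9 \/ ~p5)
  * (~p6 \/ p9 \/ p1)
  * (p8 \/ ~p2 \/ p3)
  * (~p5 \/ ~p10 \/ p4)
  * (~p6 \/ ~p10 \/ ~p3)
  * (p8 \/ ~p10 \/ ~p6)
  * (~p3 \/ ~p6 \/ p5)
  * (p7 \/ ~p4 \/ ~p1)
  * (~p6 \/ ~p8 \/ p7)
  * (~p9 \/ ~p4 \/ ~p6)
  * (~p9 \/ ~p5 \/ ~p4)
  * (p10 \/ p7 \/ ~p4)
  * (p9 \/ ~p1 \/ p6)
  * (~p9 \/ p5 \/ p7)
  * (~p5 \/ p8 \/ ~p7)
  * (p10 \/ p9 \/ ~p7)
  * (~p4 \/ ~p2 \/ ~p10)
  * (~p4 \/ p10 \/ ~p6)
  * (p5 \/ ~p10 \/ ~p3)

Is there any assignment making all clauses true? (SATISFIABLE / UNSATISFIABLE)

SATISFIABLE

Branch on p1: take p1 = False.
The remaining clauses are satisfied by p2 = False, p3 = True, p4 = True, p5 = True, p6 = False, p7 = False, p8 = False, p9 = False, p10 = True.
So p1=F, p2=F, p3=T, p4=T, p5=T, p6=F, p7=F, p8=F, p9=F, p10=T is a satisfying assignment.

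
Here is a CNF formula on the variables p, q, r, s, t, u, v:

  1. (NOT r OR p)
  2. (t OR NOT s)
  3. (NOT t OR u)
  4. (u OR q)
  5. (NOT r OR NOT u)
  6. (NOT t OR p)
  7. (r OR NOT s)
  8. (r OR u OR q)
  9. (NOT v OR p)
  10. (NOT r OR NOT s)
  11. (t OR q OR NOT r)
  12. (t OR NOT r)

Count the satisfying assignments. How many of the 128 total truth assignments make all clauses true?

Case analysis on r and t:
  r=T, t=T: a clause becomes empty — 0.
  r=T, t=F: a clause becomes empty — 0.
  r=F, t=T: remaining (p,q,s,u,v) ∈ {(T,F,F,T,F); (T,F,F,T,T); (T,T,F,T,F); (T,T,F,T,T)} — 4.
  r=F, t=F: 9 of the 32 assignments to (p,q,s,u,v) work.
Total: 0 + 0 + 4 + 9 = 13.

13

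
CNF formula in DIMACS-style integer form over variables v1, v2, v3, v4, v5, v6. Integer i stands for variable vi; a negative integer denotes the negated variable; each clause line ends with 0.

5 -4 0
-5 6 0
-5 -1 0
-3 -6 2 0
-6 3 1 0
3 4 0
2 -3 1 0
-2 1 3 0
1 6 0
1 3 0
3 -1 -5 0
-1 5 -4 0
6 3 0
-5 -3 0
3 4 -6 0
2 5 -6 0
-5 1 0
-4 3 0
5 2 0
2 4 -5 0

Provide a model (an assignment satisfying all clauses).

v1 = F, v2 = T, v3 = T, v4 = F, v5 = F, v6 = T

Check each clause:
  1. {¬v4, v5} — ¬v4 is true.
  2. {v6, ¬v5} — ¬v5 is true.
  3. {¬v5, ¬v1} — ¬v5 is true.
  4. {v2, ¬v6, ¬v3} — v2 is true.
  5. {v1, ¬v6, v3} — v3 is true.
  6. {v4, v3} — v3 is true.
  7. {¬v3, v1, v2} — v2 is true.
  8. {v3, v1, ¬v2} — v3 is true.
  9. {v1, v6} — v6 is true.
  10. {v3, v1} — v3 is true.
  11. {v3, ¬v5, ¬v1} — v3 is true.
  12. {¬v1, ¬v4, v5} — ¬v4 is true.
  13. {v6, v3} — v3 is true.
  14. {¬v3, ¬v5} — ¬v5 is true.
  15. {v4, v3, ¬v6} — v3 is true.
  16. {¬v6, v5, v2} — v2 is true.
  17. {v1, ¬v5} — ¬v5 is true.
  18. {¬v4, v3} — v3 is true.
  19. {v2, v5} — v2 is true.
  20. {¬v5, v2, v4} — v2 is true.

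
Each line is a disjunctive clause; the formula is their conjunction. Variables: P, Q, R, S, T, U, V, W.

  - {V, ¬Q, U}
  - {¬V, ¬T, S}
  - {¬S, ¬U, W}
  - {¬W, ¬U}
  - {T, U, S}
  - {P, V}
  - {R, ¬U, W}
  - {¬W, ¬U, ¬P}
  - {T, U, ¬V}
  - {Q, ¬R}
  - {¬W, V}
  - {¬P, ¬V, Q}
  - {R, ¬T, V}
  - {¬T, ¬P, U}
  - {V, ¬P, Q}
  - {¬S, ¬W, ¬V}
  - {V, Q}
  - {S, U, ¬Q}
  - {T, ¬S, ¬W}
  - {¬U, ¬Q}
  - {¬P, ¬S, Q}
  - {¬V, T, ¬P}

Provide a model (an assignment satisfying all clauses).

P=0, Q=0, R=0, S=1, T=1, U=0, V=1, W=0

Check each clause:
  1. {¬Q, U, V} — ¬Q is true.
  2. {S, ¬T, ¬V} — S is true.
  3. {¬U, ¬S, W} — ¬U is true.
  4. {¬W, ¬U} — ¬W is true.
  5. {T, S, U} — S is true.
  6. {P, V} — V is true.
  7. {¬U, W, R} — ¬U is true.
  8. {¬U, ¬W, ¬P} — ¬W is true.
  9. {¬V, T, U} — T is true.
  10. {¬R, Q} — ¬R is true.
  11. {¬W, V} — ¬W is true.
  12. {¬V, ¬P, Q} — ¬P is true.
  13. {¬T, R, V} — V is true.
  14. {U, ¬P, ¬T} — ¬P is true.
  15. {¬P, Q, V} — ¬P is true.
  16. {¬V, ¬S, ¬W} — ¬W is true.
  17. {Q, V} — V is true.
  18. {S, ¬Q, U} — S is true.
  19. {¬S, T, ¬W} — ¬W is true.
  20. {¬Q, ¬U} — ¬U is true.
  21. {¬S, ¬P, Q} — ¬P is true.
  22. {¬P, T, ¬V} — T is true.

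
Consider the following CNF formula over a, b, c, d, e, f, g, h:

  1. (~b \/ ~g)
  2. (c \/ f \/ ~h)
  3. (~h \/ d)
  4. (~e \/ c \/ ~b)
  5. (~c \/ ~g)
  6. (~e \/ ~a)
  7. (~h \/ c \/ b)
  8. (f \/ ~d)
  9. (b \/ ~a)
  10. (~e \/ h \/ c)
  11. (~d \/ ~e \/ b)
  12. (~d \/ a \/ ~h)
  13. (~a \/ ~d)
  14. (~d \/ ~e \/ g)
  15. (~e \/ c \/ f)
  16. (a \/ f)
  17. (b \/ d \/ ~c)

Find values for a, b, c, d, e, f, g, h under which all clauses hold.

a = F, b = F, c = F, d = F, e = F, f = T, g = F, h = F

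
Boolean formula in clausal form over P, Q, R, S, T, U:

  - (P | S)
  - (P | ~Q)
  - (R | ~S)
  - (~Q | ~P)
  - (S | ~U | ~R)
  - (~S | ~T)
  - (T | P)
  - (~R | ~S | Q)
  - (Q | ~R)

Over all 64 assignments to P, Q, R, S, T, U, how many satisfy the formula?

4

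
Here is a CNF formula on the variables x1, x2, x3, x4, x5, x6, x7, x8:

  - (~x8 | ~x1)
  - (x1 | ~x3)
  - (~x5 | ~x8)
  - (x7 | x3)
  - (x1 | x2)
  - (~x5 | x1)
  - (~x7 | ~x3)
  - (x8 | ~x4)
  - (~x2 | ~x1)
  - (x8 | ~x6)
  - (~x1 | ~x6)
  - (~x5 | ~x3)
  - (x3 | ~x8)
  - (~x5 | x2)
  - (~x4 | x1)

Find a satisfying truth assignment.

Pure literal: x4 appears only negated; assign x4 = False.
Pure literal: x5 appears only negated; assign x5 = False.
Try x1 = True.
  then x8 is forced to False.
  then x2 is forced to False.
  then x6 is forced to False.
For the remaining variables, x3 = True, x7 = False works.
Every clause has at least one true literal under this assignment.
Check each clause:
  1. (~x8 | ~x1) — ~x8 is true.
  2. (~x3 | x1) — x1 is true.
  3. (~x8 | ~x5) — ~x8 is true.
  4. (x3 | x7) — x3 is true.
  5. (x1 | x2) — x1 is true.
  6. (x1 | ~x5) — x1 is true.
  7. (~x3 | ~x7) — ~x7 is true.
  8. (x8 | ~x4) — ~x4 is true.
  9. (~x1 | ~x2) — ~x2 is true.
  10. (~x6 | x8) — ~x6 is true.
  11. (~x1 | ~x6) — ~x6 is true.
  12. (~x3 | ~x5) — ~x5 is true.
  13. (~x8 | x3) — ~x8 is true.
  14. (x2 | ~x5) — ~x5 is true.
  15. (~x4 | x1) — x1 is true.

x1=True  x2=False  x3=True  x4=False  x5=False  x6=False  x7=False  x8=False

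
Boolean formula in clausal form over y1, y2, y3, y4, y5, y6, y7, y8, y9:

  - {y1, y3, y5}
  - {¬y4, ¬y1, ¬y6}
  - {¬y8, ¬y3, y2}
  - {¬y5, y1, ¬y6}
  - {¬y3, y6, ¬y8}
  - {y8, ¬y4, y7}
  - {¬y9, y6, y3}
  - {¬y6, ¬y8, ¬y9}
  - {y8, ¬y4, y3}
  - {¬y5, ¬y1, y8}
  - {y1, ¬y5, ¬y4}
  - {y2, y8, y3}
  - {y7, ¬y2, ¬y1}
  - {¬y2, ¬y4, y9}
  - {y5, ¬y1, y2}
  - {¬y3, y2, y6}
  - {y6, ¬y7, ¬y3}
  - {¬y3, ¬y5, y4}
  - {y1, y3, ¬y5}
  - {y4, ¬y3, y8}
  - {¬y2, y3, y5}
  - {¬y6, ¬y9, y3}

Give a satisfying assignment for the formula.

y1 = 0  y2 = 1  y3 = 1  y4 = 0  y5 = 0  y6 = 1  y7 = 0  y8 = 1  y9 = 0

Check each clause:
  1. {y1, y3, y5} — y3 is true.
  2. {¬y4, ¬y1, ¬y6} — ¬y4 is true.
  3. {¬y3, y2, ¬y8} — y2 is true.
  4. {y1, ¬y6, ¬y5} — ¬y5 is true.
  5. {¬y3, y6, ¬y8} — y6 is true.
  6. {¬y4, y7, y8} — y8 is true.
  7. {y3, y6, ¬y9} — y3 is true.
  8. {¬y8, ¬y6, ¬y9} — ¬y9 is true.
  9. {y8, y3, ¬y4} — y8 is true.
  10. {y8, ¬y1, ¬y5} — y8 is true.
  11. {¬y4, y1, ¬y5} — ¬y5 is true.
  12. {y8, y2, y3} — y8 is true.
  13. {¬y2, y7, ¬y1} — ¬y1 is true.
  14. {¬y4, y9, ¬y2} — ¬y4 is true.
  15. {¬y1, y5, y2} — y2 is true.
  16. {y6, ¬y3, y2} — y2 is true.
  17. {y6, ¬y7, ¬y3} — ¬y7 is true.
  18. {¬y5, y4, ¬y3} — ¬y5 is true.
  19. {y1, y3, ¬y5} — y3 is true.
  20. {y4, ¬y3, y8} — y8 is true.
  21. {y3, y5, ¬y2} — y3 is true.
  22. {¬y9, ¬y6, y3} — y3 is true.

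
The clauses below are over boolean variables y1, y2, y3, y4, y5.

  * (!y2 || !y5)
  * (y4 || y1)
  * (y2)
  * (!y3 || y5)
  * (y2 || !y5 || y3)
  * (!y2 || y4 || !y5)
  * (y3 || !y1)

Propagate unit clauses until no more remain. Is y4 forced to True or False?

True

(y2) stands alone — y2 = True.
From (!y5 || !y2) and y2 = True: y5 = False.
(y5 || !y3) with y5 = False leaves only !y3, so y3 = False.
(y3 || !y1): since y3 = False, the clause reduces to (!y1). y1 = False.
(y1 || y4): since y1 = False, the clause reduces to (y4). y4 = True.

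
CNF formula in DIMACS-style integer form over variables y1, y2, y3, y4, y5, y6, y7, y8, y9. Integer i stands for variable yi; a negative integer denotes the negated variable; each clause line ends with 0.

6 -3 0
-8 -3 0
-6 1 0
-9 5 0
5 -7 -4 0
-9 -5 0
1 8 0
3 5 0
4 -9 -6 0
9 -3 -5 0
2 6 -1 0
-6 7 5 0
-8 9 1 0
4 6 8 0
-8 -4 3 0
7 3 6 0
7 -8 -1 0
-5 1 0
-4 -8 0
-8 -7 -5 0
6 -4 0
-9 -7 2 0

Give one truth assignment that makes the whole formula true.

y1 = T, y2 = T, y3 = F, y4 = T, y5 = T, y6 = T, y7 = T, y8 = F, y9 = F

Pure literal: y2 appears only positively; assign y2 = True.
Branch on y1: take y1 = True.
The remaining clauses are satisfied by y3 = False, y4 = True, y5 = True, y6 = True, y7 = True, y8 = False, y9 = False.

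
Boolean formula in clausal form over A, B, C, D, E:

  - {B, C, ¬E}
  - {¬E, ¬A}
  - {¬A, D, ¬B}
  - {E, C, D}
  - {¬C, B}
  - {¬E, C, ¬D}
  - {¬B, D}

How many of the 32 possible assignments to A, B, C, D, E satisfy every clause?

7

Satisfying assignments:
  A=F B=F C=F D=T E=F
  A=F B=T C=F D=T E=F
  A=F B=T C=T D=T E=F
  A=F B=T C=T D=T E=T
  A=T B=F C=F D=T E=F
  A=T B=T C=F D=T E=F
  A=T B=T C=T D=T E=F
Count: 7.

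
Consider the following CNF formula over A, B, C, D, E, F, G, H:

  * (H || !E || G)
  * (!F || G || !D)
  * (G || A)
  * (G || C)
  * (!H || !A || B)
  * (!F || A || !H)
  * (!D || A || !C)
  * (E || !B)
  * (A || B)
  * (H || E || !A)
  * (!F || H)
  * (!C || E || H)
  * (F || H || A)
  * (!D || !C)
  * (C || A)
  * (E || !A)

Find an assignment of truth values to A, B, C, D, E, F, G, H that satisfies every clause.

Pure literal: D appears only negated; assign D = False.
Set A = True and propagate.
  then E is forced to True.
The remaining clauses are satisfied by B = True, C = True, F = True, G = False, H = True.
Check each clause:
  1. (G || !E || H) — H is true.
  2. (!F || G || !D) — !D is true.
  3. (A || G) — A is true.
  4. (G || C) — C is true.
  5. (!A || B || !H) — B is true.
  6. (A || !F || !H) — A is true.
  7. (!D || A || !C) — A is true.
  8. (E || !B) — E is true.
  9. (B || A) — A is true.
  10. (E || !A || H) — H is true.
  11. (!F || H) — H is true.
  12. (H || !C || E) — H is true.
  13. (H || A || F) — H is true.
  14. (!D || !C) — !D is true.
  15. (A || C) — A is true.
  16. (!A || E) — E is true.

A=True, B=True, C=True, D=False, E=True, F=True, G=False, H=True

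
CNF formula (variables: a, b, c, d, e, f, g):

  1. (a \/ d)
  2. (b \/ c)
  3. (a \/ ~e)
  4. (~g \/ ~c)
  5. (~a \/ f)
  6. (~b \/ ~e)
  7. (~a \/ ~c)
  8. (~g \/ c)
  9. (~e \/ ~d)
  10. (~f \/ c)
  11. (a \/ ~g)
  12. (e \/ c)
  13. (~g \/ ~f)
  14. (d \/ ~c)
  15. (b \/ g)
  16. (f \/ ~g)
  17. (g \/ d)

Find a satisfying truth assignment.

a=0, b=1, c=1, d=1, e=0, f=1, g=0

Try a = False.
  then d is forced to True.
  then e is forced to False.
  then g is forced to False.
  then c is forced to True.
  then b is forced to True.
f is now unconstrained; take f = True.
Every clause has at least one true literal under this assignment.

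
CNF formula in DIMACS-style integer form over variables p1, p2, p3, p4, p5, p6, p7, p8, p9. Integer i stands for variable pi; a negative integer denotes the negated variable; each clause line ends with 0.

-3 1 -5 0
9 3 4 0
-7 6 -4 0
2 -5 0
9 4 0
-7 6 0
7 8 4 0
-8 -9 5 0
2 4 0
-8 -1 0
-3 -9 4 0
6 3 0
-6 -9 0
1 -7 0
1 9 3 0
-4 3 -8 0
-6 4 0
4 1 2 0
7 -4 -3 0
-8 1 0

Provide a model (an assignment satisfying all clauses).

p1=True  p2=True  p3=True  p4=True  p5=True  p6=True  p7=True  p8=False  p9=False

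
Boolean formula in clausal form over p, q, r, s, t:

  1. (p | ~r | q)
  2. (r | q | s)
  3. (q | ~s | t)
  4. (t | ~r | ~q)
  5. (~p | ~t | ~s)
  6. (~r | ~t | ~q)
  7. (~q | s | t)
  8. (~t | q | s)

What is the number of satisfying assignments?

7

Satisfying assignments:
  p=F q=F r=F s=T t=T
  p=F q=T r=F s=F t=T
  p=F q=T r=F s=T t=F
  p=F q=T r=F s=T t=T
  p=T q=F r=T s=F t=F
  p=T q=T r=F s=F t=T
  p=T q=T r=F s=T t=F
Count: 7.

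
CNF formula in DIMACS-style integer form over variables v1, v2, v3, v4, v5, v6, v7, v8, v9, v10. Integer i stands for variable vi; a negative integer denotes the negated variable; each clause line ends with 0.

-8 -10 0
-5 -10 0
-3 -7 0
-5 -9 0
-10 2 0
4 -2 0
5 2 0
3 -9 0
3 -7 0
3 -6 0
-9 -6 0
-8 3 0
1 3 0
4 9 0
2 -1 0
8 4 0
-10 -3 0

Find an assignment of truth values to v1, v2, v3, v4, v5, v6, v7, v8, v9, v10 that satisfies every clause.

v4 occurs only positively in the remaining clauses — set v4 = True.
Pure literal: v7 appears only negated; assign v7 = False.
Branch on v1: take v1 = False.
  then v3 is forced to True.
  then v10 is forced to False.
Try v2 = False.
  then v5 is forced to True.
  then v9 is forced to False.
v6, v8 are now unconstrained; take v6 = True, v8 = True.
Every clause has at least one true literal under this assignment.

v1 = F, v2 = F, v3 = T, v4 = T, v5 = T, v6 = T, v7 = F, v8 = T, v9 = F, v10 = F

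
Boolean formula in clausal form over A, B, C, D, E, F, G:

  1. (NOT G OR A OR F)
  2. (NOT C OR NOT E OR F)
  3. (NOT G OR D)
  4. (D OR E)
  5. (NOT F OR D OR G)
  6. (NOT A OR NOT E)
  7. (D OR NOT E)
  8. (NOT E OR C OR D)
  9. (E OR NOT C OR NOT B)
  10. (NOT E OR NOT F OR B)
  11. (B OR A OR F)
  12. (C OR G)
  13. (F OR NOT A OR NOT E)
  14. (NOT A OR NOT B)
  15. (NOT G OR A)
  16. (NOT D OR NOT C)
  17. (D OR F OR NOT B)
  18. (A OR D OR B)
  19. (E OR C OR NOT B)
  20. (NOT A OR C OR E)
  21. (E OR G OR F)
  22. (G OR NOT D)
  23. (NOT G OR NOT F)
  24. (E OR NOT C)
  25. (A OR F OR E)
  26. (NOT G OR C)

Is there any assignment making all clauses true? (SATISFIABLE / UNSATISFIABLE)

E = True:
  propagation gives A=False, D=True, G=False; an empty clause results — contradiction.
E = False:
  propagation gives D=True, C=False, G=True; an empty clause results — contradiction.
Every branch closes, so no satisfying assignment exists.

UNSATISFIABLE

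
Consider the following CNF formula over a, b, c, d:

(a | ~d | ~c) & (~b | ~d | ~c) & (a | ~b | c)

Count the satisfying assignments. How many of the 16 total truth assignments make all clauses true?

11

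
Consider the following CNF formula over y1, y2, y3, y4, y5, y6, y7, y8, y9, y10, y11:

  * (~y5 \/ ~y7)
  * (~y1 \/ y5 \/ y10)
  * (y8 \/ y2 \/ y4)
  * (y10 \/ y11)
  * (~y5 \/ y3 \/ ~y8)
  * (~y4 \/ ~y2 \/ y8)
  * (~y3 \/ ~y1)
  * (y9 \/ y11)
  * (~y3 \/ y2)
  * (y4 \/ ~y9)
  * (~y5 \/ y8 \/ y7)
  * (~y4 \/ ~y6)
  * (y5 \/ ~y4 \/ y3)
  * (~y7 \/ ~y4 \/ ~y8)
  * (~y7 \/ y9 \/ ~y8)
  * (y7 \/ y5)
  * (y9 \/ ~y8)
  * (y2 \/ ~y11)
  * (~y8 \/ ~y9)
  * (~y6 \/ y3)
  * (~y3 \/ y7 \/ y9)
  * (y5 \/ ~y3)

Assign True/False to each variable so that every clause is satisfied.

Pure literal: y1 appears only negated; assign y1 = False.
Pure literal: y6 appears only negated; assign y6 = False.
Set y2 = True and propagate.
Branch on y3: take y3 = False.
For the remaining variables, y4 = False, y5 = False, y7 = True, y8 = False, y9 = False, y10 = True, y11 = True works.

y1 = 0, y2 = 1, y3 = 0, y4 = 0, y5 = 0, y6 = 0, y7 = 1, y8 = 0, y9 = 0, y10 = 1, y11 = 1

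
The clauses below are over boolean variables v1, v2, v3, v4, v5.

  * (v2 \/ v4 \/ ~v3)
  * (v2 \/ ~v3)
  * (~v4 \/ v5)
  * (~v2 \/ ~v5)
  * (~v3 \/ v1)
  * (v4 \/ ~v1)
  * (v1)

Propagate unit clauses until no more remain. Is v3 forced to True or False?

Unit clause (v1) sets v1 = True.
From (~v1 \/ v4) and v1 = True: v4 = True.
From (v5 \/ ~v4) and v4 = True: v5 = True.
(~v2 \/ ~v5) with v5 = True leaves only ~v2, so v2 = False.
From (~v3 \/ v2) and v2 = False: v3 = False.

False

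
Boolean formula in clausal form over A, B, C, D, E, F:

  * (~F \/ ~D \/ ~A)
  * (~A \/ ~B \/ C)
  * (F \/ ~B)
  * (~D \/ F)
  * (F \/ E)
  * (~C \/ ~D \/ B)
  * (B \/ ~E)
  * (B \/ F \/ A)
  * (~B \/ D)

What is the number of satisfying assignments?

Split on B, then F.
  B=T, F=T: remaining (A,C,D,E) ∈ {(F,F,T,F); (F,F,T,T); (F,T,T,F); (F,T,T,T)} — 4.
  B=T, F=F: a clause becomes empty — 0.
  B=F, F=T: 5 of the 16 assignments to (A,C,D,E) work.
  B=F, F=F: a clause becomes empty — 0.
Total: 4 + 0 + 5 + 0 = 9.

9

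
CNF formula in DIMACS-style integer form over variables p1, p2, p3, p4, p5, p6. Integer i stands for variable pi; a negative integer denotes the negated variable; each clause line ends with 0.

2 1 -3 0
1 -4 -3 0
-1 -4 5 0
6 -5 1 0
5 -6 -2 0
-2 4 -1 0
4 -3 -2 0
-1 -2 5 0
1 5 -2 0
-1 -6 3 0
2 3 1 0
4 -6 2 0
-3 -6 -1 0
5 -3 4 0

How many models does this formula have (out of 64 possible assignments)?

Case analysis on p1 and p2:
  p1=1, p2=1: remaining (p3,p4,p5,p6) ∈ {(0,1,1,0); (1,1,1,0)} — 2.
  p1=1, p2=0: 5 of the 16 assignments to (p3,p4,p5,p6) work.
  p1=0, p2=1: remaining (p3,p4,p5,p6) ∈ {(0,0,1,1); (0,1,1,1)} — 2.
  p1=0, p2=0: a clause becomes empty — 0.
Total: 2 + 5 + 2 + 0 = 9.

9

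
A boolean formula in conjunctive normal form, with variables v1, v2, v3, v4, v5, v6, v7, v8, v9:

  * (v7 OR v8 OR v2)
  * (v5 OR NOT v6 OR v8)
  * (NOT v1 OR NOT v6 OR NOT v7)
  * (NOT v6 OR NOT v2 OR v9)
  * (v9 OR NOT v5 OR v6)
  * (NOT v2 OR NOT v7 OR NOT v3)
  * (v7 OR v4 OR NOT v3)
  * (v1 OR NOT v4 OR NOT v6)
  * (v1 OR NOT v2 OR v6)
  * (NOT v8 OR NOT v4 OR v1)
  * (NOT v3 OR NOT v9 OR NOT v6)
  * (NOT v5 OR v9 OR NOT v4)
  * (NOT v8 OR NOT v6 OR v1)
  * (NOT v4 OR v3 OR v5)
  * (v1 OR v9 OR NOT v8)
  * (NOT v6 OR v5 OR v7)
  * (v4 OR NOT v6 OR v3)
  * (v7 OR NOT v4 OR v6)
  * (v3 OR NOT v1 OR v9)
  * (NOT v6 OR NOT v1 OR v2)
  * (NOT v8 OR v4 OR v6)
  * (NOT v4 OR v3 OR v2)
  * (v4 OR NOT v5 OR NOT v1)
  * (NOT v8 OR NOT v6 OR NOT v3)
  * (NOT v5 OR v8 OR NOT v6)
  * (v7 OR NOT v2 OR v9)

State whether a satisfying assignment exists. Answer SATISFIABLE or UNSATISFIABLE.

Set v1 = False and propagate.
The remaining clauses are satisfied by v2 = False, v3 = True, v4 = True, v5 = False, v6 = False, v7 = True, v8 = False, v9 = True.
So v1=False, v2=False, v3=True, v4=True, v5=False, v6=False, v7=True, v8=False, v9=True is a satisfying assignment.

SATISFIABLE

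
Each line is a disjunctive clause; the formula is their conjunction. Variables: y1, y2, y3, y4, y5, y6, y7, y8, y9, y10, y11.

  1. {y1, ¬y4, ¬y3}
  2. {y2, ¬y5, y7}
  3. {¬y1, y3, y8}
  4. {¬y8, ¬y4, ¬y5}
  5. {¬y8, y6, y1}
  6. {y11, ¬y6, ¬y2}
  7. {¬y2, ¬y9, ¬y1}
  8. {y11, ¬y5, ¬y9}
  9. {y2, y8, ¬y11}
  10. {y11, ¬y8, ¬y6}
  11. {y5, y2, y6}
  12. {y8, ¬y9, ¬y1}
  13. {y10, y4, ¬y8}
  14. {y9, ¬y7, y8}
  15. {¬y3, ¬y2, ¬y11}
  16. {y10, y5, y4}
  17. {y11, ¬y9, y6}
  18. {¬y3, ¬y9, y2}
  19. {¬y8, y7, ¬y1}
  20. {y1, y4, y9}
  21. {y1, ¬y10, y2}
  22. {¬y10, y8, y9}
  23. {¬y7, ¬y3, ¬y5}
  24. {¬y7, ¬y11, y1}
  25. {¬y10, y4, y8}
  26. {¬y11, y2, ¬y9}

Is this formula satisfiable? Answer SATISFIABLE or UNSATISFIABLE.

SATISFIABLE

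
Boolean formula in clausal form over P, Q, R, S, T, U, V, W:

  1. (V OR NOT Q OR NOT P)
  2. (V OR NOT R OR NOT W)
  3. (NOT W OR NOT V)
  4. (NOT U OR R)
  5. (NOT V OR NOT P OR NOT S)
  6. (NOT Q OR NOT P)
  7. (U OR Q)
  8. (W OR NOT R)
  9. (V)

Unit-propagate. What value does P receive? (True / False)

(V) is a unit clause: V = True.
(NOT W OR NOT V) with V = True leaves only NOT W, so W = False.
From (NOT R OR W) and W = False: R = False.
(R OR NOT U): since R = False, the clause reduces to (NOT U). U = False.
(Q OR U) with U = False leaves only Q, so Q = True.
(NOT Q OR NOT P) with Q = True leaves only NOT P, so P = False.

False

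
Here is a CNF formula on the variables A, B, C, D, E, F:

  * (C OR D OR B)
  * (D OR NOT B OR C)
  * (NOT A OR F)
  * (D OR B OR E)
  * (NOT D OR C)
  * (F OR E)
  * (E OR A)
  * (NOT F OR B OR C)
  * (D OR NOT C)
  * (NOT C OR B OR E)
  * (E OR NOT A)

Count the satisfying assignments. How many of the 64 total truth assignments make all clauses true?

Satisfying assignments:
  A=F B=F C=T D=T E=T F=F
  A=F B=F C=T D=T E=T F=T
  A=F B=T C=T D=T E=T F=F
  A=F B=T C=T D=T E=T F=T
  A=T B=F C=T D=T E=T F=T
  A=T B=T C=T D=T E=T F=T
That's 6 in total.

6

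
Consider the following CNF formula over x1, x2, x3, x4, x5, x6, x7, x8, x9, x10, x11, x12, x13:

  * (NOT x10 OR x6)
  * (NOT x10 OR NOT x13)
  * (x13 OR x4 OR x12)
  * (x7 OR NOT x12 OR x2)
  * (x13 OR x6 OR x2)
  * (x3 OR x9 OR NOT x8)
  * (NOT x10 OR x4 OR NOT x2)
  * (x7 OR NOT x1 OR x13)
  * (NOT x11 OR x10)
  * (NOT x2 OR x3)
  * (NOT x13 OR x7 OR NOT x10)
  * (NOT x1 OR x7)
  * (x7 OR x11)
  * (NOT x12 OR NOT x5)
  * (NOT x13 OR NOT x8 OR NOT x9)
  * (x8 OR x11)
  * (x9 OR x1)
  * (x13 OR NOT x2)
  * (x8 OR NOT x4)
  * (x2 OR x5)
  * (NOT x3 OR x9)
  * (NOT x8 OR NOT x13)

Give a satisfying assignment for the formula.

x1 = F, x2 = F, x3 = F, x4 = T, x5 = T, x6 = T, x7 = F, x8 = T, x9 = T, x10 = T, x11 = T, x12 = F, x13 = F

Check each clause:
  1. (NOT x10 OR x6) — x6 is true.
  2. (NOT x10 OR NOT x13) — NOT x13 is true.
  3. (x12 OR x4 OR x13) — x4 is true.
  4. (x7 OR x2 OR NOT x12) — NOT x12 is true.
  5. (x6 OR x13 OR x2) — x6 is true.
  6. (x3 OR NOT x8 OR x9) — x9 is true.
  7. (NOT x2 OR NOT x10 OR x4) — x4 is true.
  8. (NOT x1 OR x13 OR x7) — NOT x1 is true.
  9. (NOT x11 OR x10) — x10 is true.
  10. (NOT x2 OR x3) — NOT x2 is true.
  11. (NOT x13 OR x7 OR NOT x10) — NOT x13 is true.
  12. (NOT x1 OR x7) — NOT x1 is true.
  13. (x7 OR x11) — x11 is true.
  14. (NOT x5 OR NOT x12) — NOT x12 is true.
  15. (NOT x13 OR NOT x9 OR NOT x8) — NOT x13 is true.
  16. (x8 OR x11) — x8 is true.
  17. (x1 OR x9) — x9 is true.
  18. (x13 OR NOT x2) — NOT x2 is true.
  19. (x8 OR NOT x4) — x8 is true.
  20. (x5 OR x2) — x5 is true.
  21. (NOT x3 OR x9) — x9 is true.
  22. (NOT x13 OR NOT x8) — NOT x13 is true.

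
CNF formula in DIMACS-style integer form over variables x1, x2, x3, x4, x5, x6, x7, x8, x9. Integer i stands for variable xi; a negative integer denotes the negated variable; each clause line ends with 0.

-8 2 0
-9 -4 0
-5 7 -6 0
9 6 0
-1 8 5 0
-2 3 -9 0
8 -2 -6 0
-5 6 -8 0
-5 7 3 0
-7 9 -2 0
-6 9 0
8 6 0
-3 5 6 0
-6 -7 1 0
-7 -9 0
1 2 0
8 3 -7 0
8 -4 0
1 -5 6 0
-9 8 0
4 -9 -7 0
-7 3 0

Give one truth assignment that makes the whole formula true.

x1=F, x2=T, x3=T, x4=F, x5=F, x6=T, x7=F, x8=T, x9=T

Check each clause:
  1. (¬x8 ∨ x2) — x2 is true.
  2. (¬x9 ∨ ¬x4) — ¬x4 is true.
  3. (¬x5 ∨ x7 ∨ ¬x6) — ¬x5 is true.
  4. (x9 ∨ x6) — x9 is true.
  5. (¬x1 ∨ x8 ∨ x5) — x8 is true.
  6. (x3 ∨ ¬x9 ∨ ¬x2) — x3 is true.
  7. (¬x6 ∨ ¬x2 ∨ x8) — x8 is true.
  8. (x6 ∨ ¬x5 ∨ ¬x8) — ¬x5 is true.
  9. (x7 ∨ ¬x5 ∨ x3) — x3 is true.
  10. (x9 ∨ ¬x7 ∨ ¬x2) — x9 is true.
  11. (¬x6 ∨ x9) — x9 is true.
  12. (x8 ∨ x6) — x8 is true.
  13. (x5 ∨ x6 ∨ ¬x3) — x6 is true.
  14. (¬x6 ∨ x1 ∨ ¬x7) — ¬x7 is true.
  15. (¬x9 ∨ ¬x7) — ¬x7 is true.
  16. (x2 ∨ x1) — x2 is true.
  17. (x3 ∨ ¬x7 ∨ x8) — x8 is true.
  18. (x8 ∨ ¬x4) — x8 is true.
  19. (x1 ∨ x6 ∨ ¬x5) — ¬x5 is true.
  20. (x8 ∨ ¬x9) — x8 is true.
  21. (¬x7 ∨ x4 ∨ ¬x9) — ¬x7 is true.
  22. (¬x7 ∨ x3) — ¬x7 is true.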